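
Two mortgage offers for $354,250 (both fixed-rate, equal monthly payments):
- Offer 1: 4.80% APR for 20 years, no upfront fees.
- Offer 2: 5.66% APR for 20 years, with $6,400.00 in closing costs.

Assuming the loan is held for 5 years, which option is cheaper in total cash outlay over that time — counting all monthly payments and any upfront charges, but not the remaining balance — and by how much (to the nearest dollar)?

Offer 1: at 4.80% the monthly rate is 0.0040000, so the payment is 354,250 × 0.0040000 / (1 − 1.0040000^−240) = $2,298.93.
Offer 2: at 5.66% the monthly rate is 0.0047167, so the payment is 354,250 × 0.0047167 / (1 − 1.0047167^−240) = $2,468.96.
Over 60 months: Offer 1 costs 60 × $2,298.93 = $137,935.80; Offer 2 costs 60 × $2,468.96 + $6,400.00 = $154,537.60.
Offer 1 is cheaper by $154,537.60 − $137,935.80 = $16,601.80.

Offer 1 by $16,602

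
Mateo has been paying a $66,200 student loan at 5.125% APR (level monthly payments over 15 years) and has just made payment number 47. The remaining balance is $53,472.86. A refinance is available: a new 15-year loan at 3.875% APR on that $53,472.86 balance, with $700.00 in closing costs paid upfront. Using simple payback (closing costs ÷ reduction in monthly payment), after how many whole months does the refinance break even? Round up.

6 months

Current payment = 66,200 × 5.125%/12 / (1 − (1+0.0042708)^−180) = $527.83.
Refinanced payment = 53,472.86 × 0.0032292 / (1 − (1+0.0032292)^−180) = $392.19.
Monthly savings = $527.83 − $392.19 = $135.64.
Break-even = $700.00 / $135.64 = 5.16 → 6 months.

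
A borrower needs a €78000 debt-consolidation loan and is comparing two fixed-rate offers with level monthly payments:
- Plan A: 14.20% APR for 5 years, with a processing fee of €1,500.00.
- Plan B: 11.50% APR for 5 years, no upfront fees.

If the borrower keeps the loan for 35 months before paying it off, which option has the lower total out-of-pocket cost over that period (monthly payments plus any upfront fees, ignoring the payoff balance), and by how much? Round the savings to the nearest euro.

Plan A: monthly rate = 14.2%/12 = 0.0118333; payment = 78,000 × 0.0118333 / (1 − (1+0.0118333)^−60) = €1,823.02.
Plan B: monthly rate = 11.5%/12 = 0.0095833; payment = 78,000 × 0.0095833 / (1 − (1+0.0095833)^−60) = €1,715.42.
Over 35 months: Plan A costs 35 × €1,823.02 + €1,500.00 = €65,305.70; Plan B costs 35 × €1,715.42 = €60,039.70.
Plan B is cheaper by €65,305.70 − €60,039.70 = €5,266.00.

Plan B by €5,266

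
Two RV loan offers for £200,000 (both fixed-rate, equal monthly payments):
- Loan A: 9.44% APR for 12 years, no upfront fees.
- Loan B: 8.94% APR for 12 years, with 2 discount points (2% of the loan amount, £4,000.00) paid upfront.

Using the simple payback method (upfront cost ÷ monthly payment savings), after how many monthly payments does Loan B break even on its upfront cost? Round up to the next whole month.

Loan A: at 9.44% the monthly rate is 0.0078667, so the payment is 200,000 × 0.0078667 / (1 − 1.0078667^−144) = £2,325.91.
Loan B: at 8.94% the monthly rate is 0.0074500, so the payment is 200,000 × 0.0074500 / (1 − 1.0074500^−144) = £2,269.31.
Monthly savings = £2,325.91 − £2,269.31 = £56.60.
Break-even = £4,000.00 / £56.60 = 70.67 → 71 months.

71 months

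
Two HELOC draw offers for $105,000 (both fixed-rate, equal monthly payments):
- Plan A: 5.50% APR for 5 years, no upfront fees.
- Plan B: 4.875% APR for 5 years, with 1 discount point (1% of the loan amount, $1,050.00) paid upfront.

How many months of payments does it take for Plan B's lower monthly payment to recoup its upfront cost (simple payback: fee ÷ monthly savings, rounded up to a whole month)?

Plan A: monthly rate = 5.5%/12 = 0.0045833; payment = 105,000 × 0.0045833 / (1 − (1+0.0045833)^−60) = $2,005.62.
Plan B: monthly rate = 4.875%/12 = 0.0040625; payment = 105,000 × 0.0040625 / (1 − (1+0.0040625)^−60) = $1,975.47.
Monthly savings = $2,005.62 − $1,975.47 = $30.15.
Break-even = $1,050.00 / $30.15 = 34.83 → 35 months.

35 months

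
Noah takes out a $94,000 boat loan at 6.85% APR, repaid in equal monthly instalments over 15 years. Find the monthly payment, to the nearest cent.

At 6.85% the monthly rate is 0.0057083, so the payment is 94,000 × 0.0057083 / (1 − 1.0057083^−180) = $837.04.

$837.04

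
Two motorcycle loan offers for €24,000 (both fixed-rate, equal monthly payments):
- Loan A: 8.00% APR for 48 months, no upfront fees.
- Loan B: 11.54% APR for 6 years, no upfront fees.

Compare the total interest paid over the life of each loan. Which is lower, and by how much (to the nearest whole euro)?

Loan A: monthly rate = 8%/12 = 0.0066667; payment = 24,000 × 0.0066667 / (1 − (1+0.0066667)^−48) = €585.91.
Total interest on Loan A = 48 × €585.91 − €24,000 = €4,123.68.
Loan B: monthly rate = 11.54%/12 = 0.0096167; payment = 24,000 × 0.0096167 / (1 − (1+0.0096167)^−72) = €463.48.
Total interest on Loan B = 72 × €463.48 − €24,000 = €9,370.56.
Loan A is lower by €5,246.88.

Loan A by €5,247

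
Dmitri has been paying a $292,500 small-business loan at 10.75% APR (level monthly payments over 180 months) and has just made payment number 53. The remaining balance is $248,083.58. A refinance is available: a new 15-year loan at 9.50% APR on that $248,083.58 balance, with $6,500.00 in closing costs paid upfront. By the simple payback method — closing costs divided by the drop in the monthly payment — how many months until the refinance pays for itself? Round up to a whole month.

10 months

Current payment = 292,500 × 10.75%/12 / (1 − (1+0.0089583)^−180) = $3,278.77.
Refinanced payment = 248,083.58 × 0.0079167 / (1 − (1+0.0079167)^−180) = $2,590.55.
Monthly savings = $3,278.77 − $2,590.55 = $688.22.
Break-even = $6,500.00 / $688.22 = 9.44 → 10 months.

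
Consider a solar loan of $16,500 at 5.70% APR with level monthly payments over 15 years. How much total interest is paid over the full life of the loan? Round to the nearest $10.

$8,080

At 5.70% the monthly rate is 0.0047500, so the payment is 16,500 × 0.0047500 / (1 − 1.0047500^−180) = $136.58.
Total paid = 180 × $136.58 = $24,584.40; interest = $24,584.40 − $16,500 = $8,084.40.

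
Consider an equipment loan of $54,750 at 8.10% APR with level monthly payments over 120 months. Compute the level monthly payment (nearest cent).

Monthly rate = 8.1%/12 = 0.0067500; payment = 54,750 × 0.0067500 / (1 − (1+0.0067500)^−120) = $667.17.

$667.17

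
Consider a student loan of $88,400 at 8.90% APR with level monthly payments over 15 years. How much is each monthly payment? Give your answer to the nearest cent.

$891.36

Monthly rate = 8.9%/12 = 0.0074167; payment = 88,400 × 0.0074167 / (1 − (1+0.0074167)^−180) = $891.36.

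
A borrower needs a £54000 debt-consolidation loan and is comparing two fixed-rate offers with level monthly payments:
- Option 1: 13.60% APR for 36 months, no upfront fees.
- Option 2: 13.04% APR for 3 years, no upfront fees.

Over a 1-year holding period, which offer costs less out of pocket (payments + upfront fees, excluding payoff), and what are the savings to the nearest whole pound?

Option 1: at 13.60% the monthly rate is 0.0113333, so the payment is 54,000 × 0.0113333 / (1 − 1.0113333^−36) = £1,835.12.
Option 2: at 13.04% the monthly rate is 0.0108667, so the payment is 54,000 × 0.0108667 / (1 − 1.0108667^−36) = £1,820.51.
Over 12 months: Option 1 costs 12 × £1,835.12 = £22,021.44; Option 2 costs 12 × £1,820.51 = £21,846.12.
Option 2 is cheaper by £22,021.44 − £21,846.12 = £175.32.

Option 2 by £175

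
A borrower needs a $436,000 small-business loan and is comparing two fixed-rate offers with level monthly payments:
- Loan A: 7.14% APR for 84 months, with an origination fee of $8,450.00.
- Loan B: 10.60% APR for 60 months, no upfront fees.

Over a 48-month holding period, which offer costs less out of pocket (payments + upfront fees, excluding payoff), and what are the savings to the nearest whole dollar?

Loan A by $125,118

Loan A: monthly rate = 7.14%/12 = 0.0059500; payment = 436,000 × 0.0059500 / (1 − (1+0.0059500)^−84) = $6,610.29.
Loan B: monthly rate = 10.6%/12 = 0.0088333; payment = 436,000 × 0.0088333 / (1 − (1+0.0088333)^−60) = $9,392.95.
Over 48 months: Loan A costs 48 × $6,610.29 + $8,450.00 = $325,743.92; Loan B costs 48 × $9,392.95 = $450,861.60.
Loan A is cheaper by $450,861.60 − $325,743.92 = $125,117.68.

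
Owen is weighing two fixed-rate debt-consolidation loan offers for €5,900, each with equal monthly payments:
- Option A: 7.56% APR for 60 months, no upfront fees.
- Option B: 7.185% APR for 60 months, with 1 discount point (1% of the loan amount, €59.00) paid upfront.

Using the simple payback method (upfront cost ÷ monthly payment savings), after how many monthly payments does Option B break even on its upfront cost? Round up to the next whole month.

Option A: at 7.56% the monthly rate is 0.0063000, so the payment is 5,900 × 0.0063000 / (1 − 1.0063000^−60) = €118.39.
Option B: at 7.185% the monthly rate is 0.0059875, so the payment is 5,900 × 0.0059875 / (1 − 1.0059875^−60) = €117.34.
Monthly savings = €118.39 − €117.34 = €1.05.
Break-even = €59.00 / €1.05 = 56.19 → 57 months.

57 months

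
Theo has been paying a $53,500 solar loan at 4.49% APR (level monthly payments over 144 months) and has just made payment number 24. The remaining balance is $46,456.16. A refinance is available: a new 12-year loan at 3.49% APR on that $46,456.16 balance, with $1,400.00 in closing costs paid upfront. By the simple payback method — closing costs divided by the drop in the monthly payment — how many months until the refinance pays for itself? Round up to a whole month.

17 months

Current payment = 53,500 × 4.49%/12 / (1 − (1+0.0037417)^−144) = $481.24.
Refinanced payment = 46,456.16 × 0.0029083 / (1 − (1+0.0029083)^−144) = $395.33.
Monthly savings = $481.24 − $395.33 = $85.91.
Break-even = $1,400.00 / $85.91 = 16.30 → 17 months.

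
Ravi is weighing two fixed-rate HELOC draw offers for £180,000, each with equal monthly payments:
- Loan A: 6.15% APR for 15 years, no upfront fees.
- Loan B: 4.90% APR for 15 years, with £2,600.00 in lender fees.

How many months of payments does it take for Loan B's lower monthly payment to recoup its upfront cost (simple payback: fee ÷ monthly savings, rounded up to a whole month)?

Loan A: at 6.15% the monthly rate is 0.0051250, so the payment is 180,000 × 0.0051250 / (1 − 1.0051250^−180) = £1,533.57.
Loan B: at 4.90% the monthly rate is 0.0040833, so the payment is 180,000 × 0.0040833 / (1 − 1.0040833^−180) = £1,414.07.
Monthly savings = £1,533.57 − £1,414.07 = £119.50.
Break-even = £2,600.00 / £119.50 = 21.76 → 22 months.

22 months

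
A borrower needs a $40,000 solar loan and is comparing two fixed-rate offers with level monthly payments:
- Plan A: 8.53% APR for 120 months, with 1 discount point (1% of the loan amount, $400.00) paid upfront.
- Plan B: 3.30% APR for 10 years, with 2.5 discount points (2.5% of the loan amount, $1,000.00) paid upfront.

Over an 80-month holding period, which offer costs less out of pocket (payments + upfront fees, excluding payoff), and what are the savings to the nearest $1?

Plan A: at 8.53% the monthly rate is 0.0071083, so the payment is 40,000 × 0.0071083 / (1 − 1.0071083^−120) = $496.58.
Plan B: at 3.30% the monthly rate is 0.0027500, so the payment is 40,000 × 0.0027500 / (1 − 1.0027500^−120) = $391.81.
Over 80 months: Plan A costs 80 × $496.58 + $400.00 = $40,126.40; Plan B costs 80 × $391.81 + $1,000.00 = $32,344.80.
Plan B is cheaper by $40,126.40 − $32,344.80 = $7,781.60.

Plan B by $7,782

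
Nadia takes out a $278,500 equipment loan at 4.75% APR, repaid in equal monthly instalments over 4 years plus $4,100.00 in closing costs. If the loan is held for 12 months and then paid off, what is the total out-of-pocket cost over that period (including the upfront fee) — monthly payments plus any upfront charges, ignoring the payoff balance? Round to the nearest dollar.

At 4.75% the monthly rate is 0.0039583, so the payment is 278,500 × 0.0039583 / (1 − 1.0039583^−48) = $6,382.17.
Total outlay = 12 × $6,382.17 + $4,100.00 = $80,686.04.

$80,686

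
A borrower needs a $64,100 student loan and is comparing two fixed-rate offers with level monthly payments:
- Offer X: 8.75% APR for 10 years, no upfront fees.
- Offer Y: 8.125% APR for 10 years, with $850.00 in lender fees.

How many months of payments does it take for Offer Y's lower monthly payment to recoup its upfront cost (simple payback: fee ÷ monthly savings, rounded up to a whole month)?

40 months

Offer X: monthly rate = 8.75%/12 = 0.0072917; payment = 64,100 × 0.0072917 / (1 − (1+0.0072917)^−120) = $803.34.
Offer Y: monthly rate = 8.125%/12 = 0.0067708; payment = 64,100 × 0.0067708 / (1 − (1+0.0067708)^−120) = $781.95.
Monthly savings = $803.34 − $781.95 = $21.39.
Break-even = $850.00 / $21.39 = 39.74 → 40 months.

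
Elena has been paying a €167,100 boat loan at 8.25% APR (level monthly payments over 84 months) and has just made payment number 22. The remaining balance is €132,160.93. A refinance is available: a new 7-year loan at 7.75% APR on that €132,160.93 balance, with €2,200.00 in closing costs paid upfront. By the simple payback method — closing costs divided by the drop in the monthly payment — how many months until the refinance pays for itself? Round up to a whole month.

Current payment = 167,100 × 8.25%/12 / (1 − (1+0.0068750)^−84) = €2,625.32.
Refinanced payment = 132,160.93 × 0.0064583 / (1 − (1+0.0064583)^−84) = €2,043.47.
Monthly savings = €2,625.32 − €2,043.47 = €581.85.
Break-even = €2,200.00 / €581.85 = 3.78 → 4 months.

4 months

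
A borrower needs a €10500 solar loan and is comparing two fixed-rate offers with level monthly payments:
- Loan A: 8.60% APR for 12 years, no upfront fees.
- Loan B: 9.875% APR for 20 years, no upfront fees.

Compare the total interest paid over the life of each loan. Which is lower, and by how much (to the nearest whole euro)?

Loan A: monthly rate = 8.6%/12 = 0.0071667; payment = 10,500 × 0.0071667 / (1 − (1+0.0071667)^−144) = €117.14.
Total interest on Loan A = 144 × €117.14 − €10,500 = €6,368.16.
Loan B: at 9.875% the monthly rate is 0.0082292, so the payment is 10,500 × 0.0082292 / (1 − 1.0082292^−240) = €100.46.
Total interest on Loan B = 240 × €100.46 − €10,500 = €13,610.40.
Loan A is lower by €7,242.24.

Loan A by €7,242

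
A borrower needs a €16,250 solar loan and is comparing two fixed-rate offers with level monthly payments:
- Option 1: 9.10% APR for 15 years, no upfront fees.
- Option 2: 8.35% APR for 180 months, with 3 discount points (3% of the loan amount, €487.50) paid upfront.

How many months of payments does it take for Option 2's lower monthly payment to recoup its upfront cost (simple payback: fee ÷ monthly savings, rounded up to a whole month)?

68 months

Option 1: monthly rate = 9.1%/12 = 0.0075833; payment = 16,250 × 0.0075833 / (1 − (1+0.0075833)^−180) = €165.79.
Option 2: monthly rate = 8.35%/12 = 0.0069583; payment = 16,250 × 0.0069583 / (1 − (1+0.0069583)^−180) = €158.59.
Monthly savings = €165.79 − €158.59 = €7.20.
Break-even = €487.50 / €7.20 = 67.71 → 68 months.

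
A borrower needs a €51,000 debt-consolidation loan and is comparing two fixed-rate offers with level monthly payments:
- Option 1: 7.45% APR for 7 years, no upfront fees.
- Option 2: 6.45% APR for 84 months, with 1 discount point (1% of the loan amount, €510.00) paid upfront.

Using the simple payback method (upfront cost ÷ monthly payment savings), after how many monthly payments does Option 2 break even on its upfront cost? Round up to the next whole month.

Option 1: monthly rate = 7.45%/12 = 0.0062083; payment = 51,000 × 0.0062083 / (1 − (1+0.0062083)^−84) = €780.99.
Option 2: at 6.45% the monthly rate is 0.0053750, so the payment is 51,000 × 0.0053750 / (1 − 1.0053750^−84) = €756.09.
Monthly savings = €780.99 − €756.09 = €24.90.
Break-even = €510.00 / €24.90 = 20.48 → 21 months.

21 months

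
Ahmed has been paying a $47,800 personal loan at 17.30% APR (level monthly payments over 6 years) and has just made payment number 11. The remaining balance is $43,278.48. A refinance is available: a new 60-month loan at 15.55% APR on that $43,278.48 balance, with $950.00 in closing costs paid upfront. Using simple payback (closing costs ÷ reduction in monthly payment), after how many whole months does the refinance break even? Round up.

Current payment = 47,800 × 17.3%/12 / (1 − (1+0.0144167)^−72) = $1,071.38.
Refinanced payment = 43,278.48 × 0.0129583 / (1 − (1+0.0129583)^−60) = $1,042.13.
Monthly savings = $1,071.38 − $1,042.13 = $29.25.
Break-even = $950.00 / $29.25 = 32.48 → 33 months.

33 months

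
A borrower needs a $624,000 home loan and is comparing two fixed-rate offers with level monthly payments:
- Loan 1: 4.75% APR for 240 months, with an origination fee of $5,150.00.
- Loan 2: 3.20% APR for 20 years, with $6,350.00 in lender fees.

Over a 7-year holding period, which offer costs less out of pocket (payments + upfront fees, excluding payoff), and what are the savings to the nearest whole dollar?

Loan 2 by $41,551

Loan 1: monthly rate = 4.75%/12 = 0.0039583; payment = 624,000 × 0.0039583 / (1 − (1+0.0039583)^−240) = $4,032.44.
Loan 2: monthly rate = 3.2%/12 = 0.0026667; payment = 624,000 × 0.0026667 / (1 − (1+0.0026667)^−240) = $3,523.50.
Over 84 months: Loan 1 costs 84 × $4,032.44 + $5,150.00 = $343,874.96; Loan 2 costs 84 × $3,523.50 + $6,350.00 = $302,324.00.
Loan 2 is cheaper by $343,874.96 − $302,324.00 = $41,550.96.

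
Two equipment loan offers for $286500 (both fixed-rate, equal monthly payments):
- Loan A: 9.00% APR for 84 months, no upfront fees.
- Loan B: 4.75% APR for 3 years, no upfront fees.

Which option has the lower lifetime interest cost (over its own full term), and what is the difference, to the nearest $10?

Loan B by $79,240

Loan A: at 9.00% the monthly rate is 0.0075000, so the payment is 286,500 × 0.0075000 / (1 − 1.0075000^−84) = $4,609.52.
Total interest on Loan A = 84 × $4,609.52 − $286,500 = $100,699.68.
Loan B: at 4.75% the monthly rate is 0.0039583, so the payment is 286,500 × 0.0039583 / (1 − 1.0039583^−36) = $8,554.54.
Total interest on Loan B = 36 × $8,554.54 − $286,500 = $21,463.44.
Loan B is lower by $79,236.24.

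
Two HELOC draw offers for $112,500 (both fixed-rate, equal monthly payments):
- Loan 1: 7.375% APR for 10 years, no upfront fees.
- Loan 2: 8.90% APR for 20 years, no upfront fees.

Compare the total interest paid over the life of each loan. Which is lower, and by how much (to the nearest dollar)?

Loan 1: at 7.375% the monthly rate is 0.0061458, so the payment is 112,500 × 0.0061458 / (1 − 1.0061458^−120) = $1,328.07.
Total interest on Loan 1 = 120 × $1,328.07 − $112,500 = $46,868.40.
Loan 2: monthly rate = 8.9%/12 = 0.0074167; payment = 112,500 × 0.0074167 / (1 − (1+0.0074167)^−240) = $1,004.97.
Total interest on Loan 2 = 240 × $1,004.97 − $112,500 = $128,692.80.
Loan 1 is lower by $81,824.40.

Loan 1 by $81,824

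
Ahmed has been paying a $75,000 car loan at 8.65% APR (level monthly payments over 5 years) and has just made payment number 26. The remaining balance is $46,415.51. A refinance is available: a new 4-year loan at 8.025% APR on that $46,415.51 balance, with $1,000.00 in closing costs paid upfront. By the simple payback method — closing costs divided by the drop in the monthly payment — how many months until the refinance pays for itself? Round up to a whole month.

Current payment = 75,000 × 8.65%/12 / (1 − (1+0.0072083)^−60) = $1,544.17.
Refinanced payment = 46,415.51 × 0.0066875 / (1 − (1+0.0066875)^−48) = $1,133.68.
Monthly savings = $1,544.17 − $1,133.68 = $410.49.
Break-even = $1,000.00 / $410.49 = 2.44 → 3 months.

3 months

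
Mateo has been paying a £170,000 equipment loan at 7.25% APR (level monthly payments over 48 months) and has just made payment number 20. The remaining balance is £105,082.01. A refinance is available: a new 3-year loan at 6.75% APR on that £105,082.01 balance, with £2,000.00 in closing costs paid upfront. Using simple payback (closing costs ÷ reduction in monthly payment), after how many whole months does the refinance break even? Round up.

Current payment = 170,000 × 7.25%/12 / (1 − (1+0.0060417)^−48) = £4,090.61.
Refinanced payment = 105,082.01 × 0.0056250 / (1 − (1+0.0056250)^−36) = £3,232.63.
Monthly savings = £4,090.61 − £3,232.63 = £857.98.
Break-even = £2,000.00 / £857.98 = 2.33 → 3 months.

3 months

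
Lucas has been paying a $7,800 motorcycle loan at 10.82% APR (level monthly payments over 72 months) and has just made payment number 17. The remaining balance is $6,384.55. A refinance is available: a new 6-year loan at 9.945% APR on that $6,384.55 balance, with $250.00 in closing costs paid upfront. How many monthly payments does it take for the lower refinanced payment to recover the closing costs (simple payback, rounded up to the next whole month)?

Current payment = 7,800 × 10.82%/12 / (1 − (1+0.0090167)^−72) = $147.75.
Refinanced payment = 6,384.55 × 0.0082875 / (1 − (1+0.0082875)^−72) = $118.10.
Monthly savings = $147.75 − $118.10 = $29.65.
Break-even = $250.00 / $29.65 = 8.43 → 9 months.

9 months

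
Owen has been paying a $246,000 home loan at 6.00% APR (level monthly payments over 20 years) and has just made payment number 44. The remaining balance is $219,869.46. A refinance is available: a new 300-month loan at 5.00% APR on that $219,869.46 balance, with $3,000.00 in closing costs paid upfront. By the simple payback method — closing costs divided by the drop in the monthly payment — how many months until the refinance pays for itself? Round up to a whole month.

7 months

Current payment = 246,000 × 6%/12 / (1 − (1+0.0050000)^−240) = $1,762.42.
Refinanced payment = 219,869.46 × 0.0041667 / (1 − (1+0.0041667)^−300) = $1,285.33.
Monthly savings = $1,762.42 − $1,285.33 = $477.09.
Break-even = $3,000.00 / $477.09 = 6.29 → 7 months.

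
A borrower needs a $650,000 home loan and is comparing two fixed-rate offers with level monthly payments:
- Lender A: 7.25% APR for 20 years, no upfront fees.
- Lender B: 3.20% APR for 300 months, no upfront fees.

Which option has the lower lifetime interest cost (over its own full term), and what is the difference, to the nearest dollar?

Lender A: at 7.25% the monthly rate is 0.0060417, so the payment is 650,000 × 0.0060417 / (1 − 1.0060417^−240) = $5,137.44.
Total interest on Lender A = 240 × $5,137.44 − $650,000 = $582,985.60.
Lender B: monthly rate = 3.2%/12 = 0.0026667; payment = 650,000 × 0.0026667 / (1 − (1+0.0026667)^−300) = $3,150.41.
Total interest on Lender B = 300 × $3,150.41 − $650,000 = $295,123.00.
Lender B is lower by $287,862.60.

Lender B by $287,863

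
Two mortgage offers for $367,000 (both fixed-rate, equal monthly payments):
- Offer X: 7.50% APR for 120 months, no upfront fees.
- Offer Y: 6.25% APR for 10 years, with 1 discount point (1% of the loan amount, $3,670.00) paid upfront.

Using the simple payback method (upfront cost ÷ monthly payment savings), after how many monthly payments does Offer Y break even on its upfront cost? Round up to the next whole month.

Offer X: at 7.50% the monthly rate is 0.0062500, so the payment is 367,000 × 0.0062500 / (1 − 1.0062500^−120) = $4,356.35.
Offer Y: monthly rate = 6.25%/12 = 0.0052083; payment = 367,000 × 0.0052083 / (1 − (1+0.0052083)^−120) = $4,120.68.
Monthly savings = $4,356.35 − $4,120.68 = $235.67.
Break-even = $3,670.00 / $235.67 = 15.57 → 16 months.

16 months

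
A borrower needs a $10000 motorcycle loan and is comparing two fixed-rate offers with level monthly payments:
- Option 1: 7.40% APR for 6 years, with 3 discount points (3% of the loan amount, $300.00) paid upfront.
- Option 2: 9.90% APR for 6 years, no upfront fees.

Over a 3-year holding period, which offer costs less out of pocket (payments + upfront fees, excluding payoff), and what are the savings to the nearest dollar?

Option 1 by $144

Option 1: monthly rate = 7.4%/12 = 0.0061667; payment = 10,000 × 0.0061667 / (1 − (1+0.0061667)^−72) = $172.42.
Option 2: at 9.90% the monthly rate is 0.0082500, so the payment is 10,000 × 0.0082500 / (1 − 1.0082500^−72) = $184.75.
Over 36 months: Option 1 costs 36 × $172.42 + $300.00 = $6,507.12; Option 2 costs 36 × $184.75 = $6,651.00.
Option 1 is cheaper by $6,651.00 − $6,507.12 = $143.88.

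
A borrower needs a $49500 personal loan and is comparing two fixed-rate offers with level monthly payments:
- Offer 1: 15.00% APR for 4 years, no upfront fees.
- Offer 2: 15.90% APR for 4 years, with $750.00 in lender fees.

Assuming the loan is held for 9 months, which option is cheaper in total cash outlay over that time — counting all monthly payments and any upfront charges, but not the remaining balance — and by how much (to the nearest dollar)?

Offer 1: at 15.00% the monthly rate is 0.0125000, so the payment is 49,500 × 0.0125000 / (1 − 1.0125000^−48) = $1,377.62.
Offer 2: monthly rate = 15.9%/12 = 0.0132500; payment = 49,500 × 0.0132500 / (1 − (1+0.0132500)^−48) = $1,400.31.
Over 9 months: Offer 1 costs 9 × $1,377.62 = $12,398.58; Offer 2 costs 9 × $1,400.31 + $750.00 = $13,352.79.
Offer 1 is cheaper by $13,352.79 − $12,398.58 = $954.21.

Offer 1 by $954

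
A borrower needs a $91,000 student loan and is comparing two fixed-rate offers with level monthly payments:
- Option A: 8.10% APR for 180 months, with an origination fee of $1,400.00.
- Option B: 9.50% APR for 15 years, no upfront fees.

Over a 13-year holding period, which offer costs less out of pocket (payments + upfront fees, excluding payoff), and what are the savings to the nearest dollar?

Option A: monthly rate = 8.1%/12 = 0.0067500; payment = 91,000 × 0.0067500 / (1 − (1+0.0067500)^−180) = $874.90.
Option B: monthly rate = 9.5%/12 = 0.0079167; payment = 91,000 × 0.0079167 / (1 − (1+0.0079167)^−180) = $950.24.
Over 156 months: Option A costs 156 × $874.90 + $1,400.00 = $137,884.40; Option B costs 156 × $950.24 = $148,237.44.
Option A is cheaper by $148,237.44 − $137,884.40 = $10,353.04.

Option A by $10,353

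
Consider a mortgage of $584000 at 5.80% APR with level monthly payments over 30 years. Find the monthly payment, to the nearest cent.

Monthly rate = 5.8%/12 = 0.0048333; payment = 584,000 × 0.0048333 / (1 − (1+0.0048333)^−360) = $3,426.64.

$3,426.64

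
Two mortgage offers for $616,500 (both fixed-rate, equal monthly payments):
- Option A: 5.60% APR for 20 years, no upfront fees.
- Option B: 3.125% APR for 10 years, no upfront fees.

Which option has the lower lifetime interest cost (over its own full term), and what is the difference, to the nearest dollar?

Option A: monthly rate = 5.6%/12 = 0.0046667; payment = 616,500 × 0.0046667 / (1 − (1+0.0046667)^−240) = $4,275.72.
Total interest on Option A = 240 × $4,275.72 − $616,500 = $409,672.80.
Option B: at 3.125% the monthly rate is 0.0026042, so the payment is 616,500 × 0.0026042 / (1 − 1.0026042^−120) = $5,988.61.
Total interest on Option B = 120 × $5,988.61 − $616,500 = $102,133.20.
Option B is lower by $307,539.60.

Option B by $307,540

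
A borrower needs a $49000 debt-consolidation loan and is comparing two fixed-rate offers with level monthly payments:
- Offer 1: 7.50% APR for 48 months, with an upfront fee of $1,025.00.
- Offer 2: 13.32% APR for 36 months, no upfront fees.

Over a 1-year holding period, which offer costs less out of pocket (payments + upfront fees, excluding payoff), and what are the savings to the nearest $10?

Offer 1 by $4,660

Offer 1: at 7.50% the monthly rate is 0.0062500, so the payment is 49,000 × 0.0062500 / (1 − 1.0062500^−48) = $1,184.77.
Offer 2: monthly rate = 13.32%/12 = 0.0111000; payment = 49,000 × 0.0111000 / (1 − (1+0.0111000)^−36) = $1,658.57.
Over 12 months: Offer 1 costs 12 × $1,184.77 + $1,025.00 = $15,242.24; Offer 2 costs 12 × $1,658.57 = $19,902.84.
Offer 1 is cheaper by $19,902.84 − $15,242.24 = $4,660.60.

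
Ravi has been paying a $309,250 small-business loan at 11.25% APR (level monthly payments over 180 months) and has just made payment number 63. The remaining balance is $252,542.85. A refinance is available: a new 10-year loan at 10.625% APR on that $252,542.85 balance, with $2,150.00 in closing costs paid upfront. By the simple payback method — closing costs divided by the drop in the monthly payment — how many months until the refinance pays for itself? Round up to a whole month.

16 months

Current payment = 309,250 × 11.25%/12 / (1 − (1+0.0093750)^−180) = $3,563.63.
Refinanced payment = 252,542.85 × 0.0088542 / (1 − (1+0.0088542)^−120) = $3,425.39.
Monthly savings = $3,563.63 − $3,425.39 = $138.24.
Break-even = $2,150.00 / $138.24 = 15.55 → 16 months.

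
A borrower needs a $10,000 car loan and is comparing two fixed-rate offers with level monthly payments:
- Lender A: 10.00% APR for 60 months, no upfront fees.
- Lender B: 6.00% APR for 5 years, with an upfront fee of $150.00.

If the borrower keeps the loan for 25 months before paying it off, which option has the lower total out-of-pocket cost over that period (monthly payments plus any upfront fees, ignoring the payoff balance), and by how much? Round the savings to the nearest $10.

Lender B by $330

Lender A: monthly rate = 10%/12 = 0.0083333; payment = 10,000 × 0.0083333 / (1 − (1+0.0083333)^−60) = $212.47.
Lender B: monthly rate = 6%/12 = 0.0050000; payment = 10,000 × 0.0050000 / (1 − (1+0.0050000)^−60) = $193.33.
Over 25 months: Lender A costs 25 × $212.47 = $5,311.75; Lender B costs 25 × $193.33 + $150.00 = $4,983.25.
Lender B is cheaper by $5,311.75 − $4,983.25 = $328.50.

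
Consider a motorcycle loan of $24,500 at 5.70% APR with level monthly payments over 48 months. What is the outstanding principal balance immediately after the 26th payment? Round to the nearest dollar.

$11,922

With monthly rate i = 5.7%/12 = 0.0047500, the balance after k of n payments is P · [(1+i)^n − (1+i)^k] / [(1+i)^n − 1].
(1+0.0047500)^48 = 1.25540748 and (1+0.0047500)^26 = 1.13111923, so the balance is 24,500 × (1.25540748 − 1.13111923) / (1.25540748 − 1) = $11,922.37.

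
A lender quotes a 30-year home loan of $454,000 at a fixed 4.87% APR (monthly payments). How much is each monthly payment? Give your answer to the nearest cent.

At 4.87% the monthly rate is 0.0040583, so the payment is 454,000 × 0.0040583 / (1 − 1.0040583^−360) = $2,401.23.

$2,401.23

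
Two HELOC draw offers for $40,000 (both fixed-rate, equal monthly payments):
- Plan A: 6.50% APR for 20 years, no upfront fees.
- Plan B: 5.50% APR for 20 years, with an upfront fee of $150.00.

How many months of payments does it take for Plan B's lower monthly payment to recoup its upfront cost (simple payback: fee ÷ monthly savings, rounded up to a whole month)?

7 months

Plan A: at 6.50% the monthly rate is 0.0054167, so the payment is 40,000 × 0.0054167 / (1 − 1.0054167^−240) = $298.23.
Plan B: at 5.50% the monthly rate is 0.0045833, so the payment is 40,000 × 0.0045833 / (1 − 1.0045833^−240) = $275.15.
Monthly savings = $298.23 − $275.15 = $23.08.
Break-even = $150.00 / $23.08 = 6.50 → 7 months.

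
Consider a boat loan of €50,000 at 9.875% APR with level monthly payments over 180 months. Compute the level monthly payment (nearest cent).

Monthly rate = 9.875%/12 = 0.0082292; payment = 50,000 × 0.0082292 / (1 − (1+0.0082292)^−180) = €533.49.

€533.49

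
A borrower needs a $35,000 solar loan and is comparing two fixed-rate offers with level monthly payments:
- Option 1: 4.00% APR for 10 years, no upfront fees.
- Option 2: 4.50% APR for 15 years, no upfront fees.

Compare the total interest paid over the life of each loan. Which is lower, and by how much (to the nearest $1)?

Option 1 by $5,672

Option 1: monthly rate = 4%/12 = 0.0033333; payment = 35,000 × 0.0033333 / (1 − (1+0.0033333)^−120) = $354.36.
Total interest on Option 1 = 120 × $354.36 − $35,000 = $7,523.20.
Option 2: monthly rate = 4.5%/12 = 0.0037500; payment = 35,000 × 0.0037500 / (1 − (1+0.0037500)^−180) = $267.75.
Total interest on Option 2 = 180 × $267.75 − $35,000 = $13,195.00.
Option 1 is lower by $5,671.80.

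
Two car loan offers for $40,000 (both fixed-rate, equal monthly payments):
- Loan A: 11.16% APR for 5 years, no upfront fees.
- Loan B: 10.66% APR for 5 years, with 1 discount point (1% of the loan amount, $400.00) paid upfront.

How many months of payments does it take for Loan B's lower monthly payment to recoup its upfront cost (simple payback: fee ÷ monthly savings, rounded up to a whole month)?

Loan A: at 11.16% the monthly rate is 0.0093000, so the payment is 40,000 × 0.0093000 / (1 − 1.0093000^−60) = $872.89.
Loan B: at 10.66% the monthly rate is 0.0088833, so the payment is 40,000 × 0.0088833 / (1 − 1.0088833^−60) = $862.93.
Monthly savings = $872.89 − $862.93 = $9.96.
Break-even = $400.00 / $9.96 = 40.16 → 41 months.

41 months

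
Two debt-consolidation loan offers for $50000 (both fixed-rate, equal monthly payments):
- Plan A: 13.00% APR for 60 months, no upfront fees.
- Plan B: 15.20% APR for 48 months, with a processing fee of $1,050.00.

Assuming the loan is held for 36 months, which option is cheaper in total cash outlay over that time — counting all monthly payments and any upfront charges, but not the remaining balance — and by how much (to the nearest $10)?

Plan A by $10,370

Plan A: monthly rate = 13%/12 = 0.0108333; payment = 50,000 × 0.0108333 / (1 − (1+0.0108333)^−60) = $1,137.65.
Plan B: monthly rate = 15.2%/12 = 0.0126667; payment = 50,000 × 0.0126667 / (1 − (1+0.0126667)^−48) = $1,396.61.
Over 36 months: Plan A costs 36 × $1,137.65 = $40,955.40; Plan B costs 36 × $1,396.61 + $1,050.00 = $51,327.96.
Plan A is cheaper by $51,327.96 − $40,955.40 = $10,372.56.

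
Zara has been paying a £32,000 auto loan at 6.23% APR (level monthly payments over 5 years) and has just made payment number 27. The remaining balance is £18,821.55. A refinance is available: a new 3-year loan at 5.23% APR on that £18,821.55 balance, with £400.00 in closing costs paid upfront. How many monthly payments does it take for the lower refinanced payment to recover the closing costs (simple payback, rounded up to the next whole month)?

8 months

Current payment = 32,000 × 6.23%/12 / (1 − (1+0.0051917)^−60) = £622.08.
Refinanced payment = 18,821.55 × 0.0043583 / (1 − (1+0.0043583)^−36) = £566.04.
Monthly savings = £622.08 − £566.04 = £56.04.
Break-even = £400.00 / £56.04 = 7.14 → 8 months.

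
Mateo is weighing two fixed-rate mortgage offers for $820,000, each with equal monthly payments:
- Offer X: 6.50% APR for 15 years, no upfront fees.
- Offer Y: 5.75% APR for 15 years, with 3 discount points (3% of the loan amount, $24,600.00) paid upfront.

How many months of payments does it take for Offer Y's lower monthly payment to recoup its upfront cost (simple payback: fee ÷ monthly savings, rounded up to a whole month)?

74 months

Offer X: at 6.50% the monthly rate is 0.0054167, so the payment is 820,000 × 0.0054167 / (1 − 1.0054167^−180) = $7,143.08.
Offer Y: at 5.75% the monthly rate is 0.0047917, so the payment is 820,000 × 0.0047917 / (1 − 1.0047917^−180) = $6,809.36.
Monthly savings = $7,143.08 − $6,809.36 = $333.72.
Break-even = $24,600.00 / $333.72 = 73.71 → 74 months.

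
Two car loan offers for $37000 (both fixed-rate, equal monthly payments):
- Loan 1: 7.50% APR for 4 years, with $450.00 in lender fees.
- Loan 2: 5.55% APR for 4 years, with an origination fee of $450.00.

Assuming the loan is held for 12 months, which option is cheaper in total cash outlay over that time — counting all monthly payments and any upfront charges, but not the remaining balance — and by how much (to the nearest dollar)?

Loan 1: at 7.50% the monthly rate is 0.0062500, so the payment is 37,000 × 0.0062500 / (1 − 1.0062500^−48) = $894.62.
Loan 2: at 5.55% the monthly rate is 0.0046250, so the payment is 37,000 × 0.0046250 / (1 − 1.0046250^−48) = $861.33.
Over 12 months: Loan 1 costs 12 × $894.62 + $450.00 = $11,185.44; Loan 2 costs 12 × $861.33 + $450.00 = $10,785.96.
Loan 2 is cheaper by $11,185.44 − $10,785.96 = $399.48.

Loan 2 by $399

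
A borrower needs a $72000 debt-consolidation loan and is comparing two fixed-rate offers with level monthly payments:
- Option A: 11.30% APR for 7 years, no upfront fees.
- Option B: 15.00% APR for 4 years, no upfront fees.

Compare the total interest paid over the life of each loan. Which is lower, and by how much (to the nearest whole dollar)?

Option A: at 11.30% the monthly rate is 0.0094167, so the payment is 72,000 × 0.0094167 / (1 − 1.0094167^−84) = $1,244.20.
Total interest on Option A = 84 × $1,244.20 − $72,000 = $32,512.80.
Option B: at 15.00% the monthly rate is 0.0125000, so the payment is 72,000 × 0.0125000 / (1 − 1.0125000^−48) = $2,003.81.
Total interest on Option B = 48 × $2,003.81 − $72,000 = $24,182.88.
Option B is lower by $8,329.92.

Option B by $8,330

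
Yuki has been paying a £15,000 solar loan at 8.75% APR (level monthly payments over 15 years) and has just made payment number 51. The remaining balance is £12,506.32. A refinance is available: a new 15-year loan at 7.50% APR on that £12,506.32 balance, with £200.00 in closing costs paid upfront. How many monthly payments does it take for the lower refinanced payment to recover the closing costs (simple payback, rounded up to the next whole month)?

Current payment = 15,000 × 8.75%/12 / (1 − (1+0.0072917)^−180) = £149.92.
Refinanced payment = 12,506.32 × 0.0062500 / (1 − (1+0.0062500)^−180) = £115.94.
Monthly savings = £149.92 − £115.94 = £33.98.
Break-even = £200.00 / £33.98 = 5.89 → 6 months.

6 months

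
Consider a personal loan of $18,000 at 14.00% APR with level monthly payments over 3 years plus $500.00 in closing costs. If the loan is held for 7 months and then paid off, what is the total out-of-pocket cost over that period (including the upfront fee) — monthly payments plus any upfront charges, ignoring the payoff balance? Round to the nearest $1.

$4,806

At 14.00% the monthly rate is 0.0116667, so the payment is 18,000 × 0.0116667 / (1 − 1.0116667^−36) = $615.20.
Total outlay = 7 × $615.20 + $500.00 = $4,806.40.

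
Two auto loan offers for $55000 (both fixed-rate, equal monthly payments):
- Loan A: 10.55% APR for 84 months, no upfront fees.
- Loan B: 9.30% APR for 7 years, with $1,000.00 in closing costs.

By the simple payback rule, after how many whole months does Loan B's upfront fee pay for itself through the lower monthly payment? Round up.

29 months

Loan A: at 10.55% the monthly rate is 0.0087917, so the payment is 55,000 × 0.0087917 / (1 − 1.0087917^−84) = $928.77.
Loan B: at 9.30% the monthly rate is 0.0077500, so the payment is 55,000 × 0.0077500 / (1 − 1.0077500^−84) = $893.30.
Monthly savings = $928.77 − $893.30 = $35.47.
Break-even = $1,000.00 / $35.47 = 28.19 → 29 months.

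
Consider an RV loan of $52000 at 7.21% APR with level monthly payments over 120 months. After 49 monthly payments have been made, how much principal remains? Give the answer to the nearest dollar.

$35,138

With monthly rate i = 7.21%/12 = 0.0060083, the balance after k of n payments is P · [(1+i)^n − (1+i)^k] / [(1+i)^n − 1].
(1+0.0060083)^120 = 2.05205685 and (1+0.0060083)^49 = 1.34114994, so the balance is 52,000 × (2.05205685 − 1.34114994) / (2.05205685 − 1) = $35,137.99.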